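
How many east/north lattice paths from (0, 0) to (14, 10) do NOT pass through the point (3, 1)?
Number of paths = 1289416

Total paths from (0, 0) to (14, 10): C(24, 14) = 1961256. Paths through (3, 1): (paths (0, 0) → (3, 1)) × (paths (3, 1) → (14, 10)) = C(4, 3) · C(20, 11) = 4 · 167960 = 671840. Avoidance count = 1961256 − 671840 = 1289416.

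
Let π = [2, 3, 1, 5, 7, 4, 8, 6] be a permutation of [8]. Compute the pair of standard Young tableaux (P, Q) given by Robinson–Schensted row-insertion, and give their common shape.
P = [1, 3, 4, 6, 8] / [2, 5, 7];  Q = [1, 2, 4, 5, 7] / [3, 6, 8];  common shape = (5, 3)

Row-insert the values π_1, π_2, … into P one at a time, bumping the leftmost entry strictly greater than the inserted value down to the next row. The recording tableau Q records, in position (i, j), the step at which that cell was added to P.
  Insert 2 (step 1): P = [2];  Q = [1]
  Insert 3 (step 2): P = [2, 3];  Q = [1, 2]
  Insert 1 (step 3): P = [1, 3] / [2];  Q = [1, 2] / [3]
  Insert 5 (step 4): P = [1, 3, 5] / [2];  Q = [1, 2, 4] / [3]
  Insert 7 (step 5): P = [1, 3, 5, 7] / [2];  Q = [1, 2, 4, 5] / [3]
  Insert 4 (step 6): P = [1, 3, 4, 7] / [2, 5];  Q = [1, 2, 4, 5] / [3, 6]
  Insert 8 (step 7): P = [1, 3, 4, 7, 8] / [2, 5];  Q = [1, 2, 4, 5, 7] / [3, 6]
  Insert 6 (step 8): P = [1, 3, 4, 6, 8] / [2, 5, 7];  Q = [1, 2, 4, 5, 7] / [3, 6, 8]
Final shape: (5, 3).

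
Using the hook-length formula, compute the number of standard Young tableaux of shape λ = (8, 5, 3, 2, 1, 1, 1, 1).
# SYT of shape (8, 5, 3, 2, 1, 1, 1, 1) = 2851708860

Hook-length formula: f^λ = n! / Π hook(c), product over all cells c of the Young diagram. For λ = (8, 5, 3, 2, 1, 1, 1, 1), n = 22 boxes. Hook lengths by row (left-to-right, top-to-bottom): [15, 10, 8, 6, 5, 3, 2, 1]; [11, 6, 4, 2, 1]; [8, 3, 1]; [6, 1]; [4]; [3]; [2]; [1]. Product of hooks = 394149888000. So f^λ = 22! / 394149888000 = 1124000727777607680000 / 394149888000 = 2851708860.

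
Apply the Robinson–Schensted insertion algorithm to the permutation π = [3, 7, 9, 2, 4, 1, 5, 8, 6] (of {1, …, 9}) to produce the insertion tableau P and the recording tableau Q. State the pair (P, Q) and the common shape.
P = [1, 4, 5, 6] / [2, 7, 8] / [3, 9];  Q = [1, 2, 3, 8] / [4, 5, 7] / [6, 9];  common shape = (4, 3, 2)

Row-insert the values π_1, π_2, … into P one at a time, bumping the leftmost entry strictly greater than the inserted value down to the next row. The recording tableau Q records, in position (i, j), the step at which that cell was added to P.
  Insert 3 (step 1): P = [3];  Q = [1]
  Insert 7 (step 2): P = [3, 7];  Q = [1, 2]
  Insert 9 (step 3): P = [3, 7, 9];  Q = [1, 2, 3]
  Insert 2 (step 4): P = [2, 7, 9] / [3];  Q = [1, 2, 3] / [4]
  Insert 4 (step 5): P = [2, 4, 9] / [3, 7];  Q = [1, 2, 3] / [4, 5]
  Insert 1 (step 6): P = [1, 4, 9] / [2, 7] / [3];  Q = [1, 2, 3] / [4, 5] / [6]
  Insert 5 (step 7): P = [1, 4, 5] / [2, 7, 9] / [3];  Q = [1, 2, 3] / [4, 5, 7] / [6]
  Insert 8 (step 8): P = [1, 4, 5, 8] / [2, 7, 9] / [3];  Q = [1, 2, 3, 8] / [4, 5, 7] / [6]
  Insert 6 (step 9): P = [1, 4, 5, 6] / [2, 7, 8] / [3, 9];  Q = [1, 2, 3, 8] / [4, 5, 7] / [6, 9]
Final shape: (4, 3, 2).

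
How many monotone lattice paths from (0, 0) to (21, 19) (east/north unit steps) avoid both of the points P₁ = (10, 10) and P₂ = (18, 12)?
Number of paths = 90869286040

Inclusion–exclusion. Total paths: C(40, 21) = 131282408400. Through P₁: C(20, 10)·C(20, 11) = 31031617760. Through P₂: C(30, 18)·C(10, 3) = 10379187000. Since P₁ is strictly southwest of P₂, a monotone path through both must visit P₁ then P₂; paths through both = C(20, 10)·C(10, 8)·C(10, 3) = 997682400. Avoid both = 131282408400 − 31031617760 − 10379187000 + 997682400 = 90869286040.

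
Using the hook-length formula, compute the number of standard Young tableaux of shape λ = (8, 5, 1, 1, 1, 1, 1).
# SYT of shape (8, 5, 1, 1, 1, 1, 1) = 1575288

Hook-length formula: f^λ = n! / Π hook(c), product over all cells c of the Young diagram. For λ = (8, 5, 1, 1, 1, 1, 1), n = 18 boxes. Hook lengths by row (left-to-right, top-to-bottom): [14, 8, 7, 6, 5, 3, 2, 1]; [10, 4, 3, 2, 1]; [5]; [4]; [3]; [2]; [1]. Product of hooks = 4064256000. So f^λ = 18! / 4064256000 = 6402373705728000 / 4064256000 = 1575288.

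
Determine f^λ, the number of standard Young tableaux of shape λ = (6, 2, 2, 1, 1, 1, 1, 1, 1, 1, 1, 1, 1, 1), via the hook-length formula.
# SYT of shape (6, 2, 2, 1, 1, 1, 1, 1, 1, 1, 1, 1, 1, 1) = 1101600

Hook-length formula: f^λ = n! / Π hook(c), product over all cells c of the Young diagram. For λ = (6, 2, 2, 1, 1, 1, 1, 1, 1, 1, 1, 1, 1, 1), n = 21 boxes. Hook lengths by row (left-to-right, top-to-bottom): [19, 7, 4, 3, 2, 1]; [14, 2]; [13, 1]; [11]; [10]; [9]; [8]; [7]; [6]; [5]; [4]; [3]; [2]; [1]. Product of hooks = 46378850918400. So f^λ = 21! / 46378850918400 = 51090942171709440000 / 46378850918400 = 1101600.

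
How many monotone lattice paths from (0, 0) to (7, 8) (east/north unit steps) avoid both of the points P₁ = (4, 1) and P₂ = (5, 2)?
Number of paths = 5527

Inclusion–exclusion. Total paths: C(15, 7) = 6435. Through P₁: C(5, 4)·C(10, 3) = 600. Through P₂: C(7, 5)·C(8, 2) = 588. Since P₁ is strictly southwest of P₂, a monotone path through both must visit P₁ then P₂; paths through both = C(5, 4)·C(2, 1)·C(8, 2) = 280. Avoid both = 6435 − 600 − 588 + 280 = 5527.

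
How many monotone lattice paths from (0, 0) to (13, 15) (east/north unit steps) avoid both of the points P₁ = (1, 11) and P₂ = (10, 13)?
Number of paths = 25986260

Inclusion–exclusion. Total paths: C(28, 13) = 37442160. Through P₁: C(12, 1)·C(16, 12) = 21840. Through P₂: C(23, 10)·C(5, 3) = 11440660. Since P₁ is strictly southwest of P₂, a monotone path through both must visit P₁ then P₂; paths through both = C(12, 1)·C(11, 9)·C(5, 3) = 6600. Avoid both = 37442160 − 21840 − 11440660 + 6600 = 25986260.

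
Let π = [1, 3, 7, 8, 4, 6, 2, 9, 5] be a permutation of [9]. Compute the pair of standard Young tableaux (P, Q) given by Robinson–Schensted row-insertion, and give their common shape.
P = [1, 2, 4, 5, 9] / [3, 6] / [7, 8];  Q = [1, 2, 3, 4, 8] / [5, 6] / [7, 9];  common shape = (5, 2, 2)

Row-insert the values π_1, π_2, … into P one at a time, bumping the leftmost entry strictly greater than the inserted value down to the next row. The recording tableau Q records, in position (i, j), the step at which that cell was added to P.
  Insert 1 (step 1): P = [1];  Q = [1]
  Insert 3 (step 2): P = [1, 3];  Q = [1, 2]
  Insert 7 (step 3): P = [1, 3, 7];  Q = [1, 2, 3]
  Insert 8 (step 4): P = [1, 3, 7, 8];  Q = [1, 2, 3, 4]
  Insert 4 (step 5): P = [1, 3, 4, 8] / [7];  Q = [1, 2, 3, 4] / [5]
  Insert 6 (step 6): P = [1, 3, 4, 6] / [7, 8];  Q = [1, 2, 3, 4] / [5, 6]
  Insert 2 (step 7): P = [1, 2, 4, 6] / [3, 8] / [7];  Q = [1, 2, 3, 4] / [5, 6] / [7]
  Insert 9 (step 8): P = [1, 2, 4, 6, 9] / [3, 8] / [7];  Q = [1, 2, 3, 4, 8] / [5, 6] / [7]
  Insert 5 (step 9): P = [1, 2, 4, 5, 9] / [3, 6] / [7, 8];  Q = [1, 2, 3, 4, 8] / [5, 6] / [7, 9]
Final shape: (5, 2, 2).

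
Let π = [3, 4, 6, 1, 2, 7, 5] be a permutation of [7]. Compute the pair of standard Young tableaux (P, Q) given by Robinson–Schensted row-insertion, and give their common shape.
P = [1, 2, 5, 7] / [3, 4, 6];  Q = [1, 2, 3, 6] / [4, 5, 7];  common shape = (4, 3)

Row-insert the values π_1, π_2, … into P one at a time, bumping the leftmost entry strictly greater than the inserted value down to the next row. The recording tableau Q records, in position (i, j), the step at which that cell was added to P.
  Insert 3 (step 1): P = [3];  Q = [1]
  Insert 4 (step 2): P = [3, 4];  Q = [1, 2]
  Insert 6 (step 3): P = [3, 4, 6];  Q = [1, 2, 3]
  Insert 1 (step 4): P = [1, 4, 6] / [3];  Q = [1, 2, 3] / [4]
  Insert 2 (step 5): P = [1, 2, 6] / [3, 4];  Q = [1, 2, 3] / [4, 5]
  Insert 7 (step 6): P = [1, 2, 6, 7] / [3, 4];  Q = [1, 2, 3, 6] / [4, 5]
  Insert 5 (step 7): P = [1, 2, 5, 7] / [3, 4, 6];  Q = [1, 2, 3, 6] / [4, 5, 7]
Final shape: (4, 3).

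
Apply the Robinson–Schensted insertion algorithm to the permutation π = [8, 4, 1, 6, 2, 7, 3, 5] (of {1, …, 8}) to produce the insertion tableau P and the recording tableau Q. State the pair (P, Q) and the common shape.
P = [1, 2, 3, 5] / [4, 6, 7] / [8];  Q = [1, 4, 6, 8] / [2, 5, 7] / [3];  common shape = (4, 3, 1)

Row-insert the values π_1, π_2, … into P one at a time, bumping the leftmost entry strictly greater than the inserted value down to the next row. The recording tableau Q records, in position (i, j), the step at which that cell was added to P.
  Insert 8 (step 1): P = [8];  Q = [1]
  Insert 4 (step 2): P = [4] / [8];  Q = [1] / [2]
  Insert 1 (step 3): P = [1] / [4] / [8];  Q = [1] / [2] / [3]
  Insert 6 (step 4): P = [1, 6] / [4] / [8];  Q = [1, 4] / [2] / [3]
  Insert 2 (step 5): P = [1, 2] / [4, 6] / [8];  Q = [1, 4] / [2, 5] / [3]
  Insert 7 (step 6): P = [1, 2, 7] / [4, 6] / [8];  Q = [1, 4, 6] / [2, 5] / [3]
  Insert 3 (step 7): P = [1, 2, 3] / [4, 6, 7] / [8];  Q = [1, 4, 6] / [2, 5, 7] / [3]
  Insert 5 (step 8): P = [1, 2, 3, 5] / [4, 6, 7] / [8];  Q = [1, 4, 6, 8] / [2, 5, 7] / [3]
Final shape: (4, 3, 1).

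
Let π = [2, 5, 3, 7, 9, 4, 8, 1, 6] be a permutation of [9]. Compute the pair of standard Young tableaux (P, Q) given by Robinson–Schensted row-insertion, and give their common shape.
P = [1, 3, 4, 6] / [2, 7, 8] / [5, 9];  Q = [1, 2, 4, 5] / [3, 6, 7] / [8, 9];  common shape = (4, 3, 2)

Row-insert the values π_1, π_2, … into P one at a time, bumping the leftmost entry strictly greater than the inserted value down to the next row. The recording tableau Q records, in position (i, j), the step at which that cell was added to P.
  Insert 2 (step 1): P = [2];  Q = [1]
  Insert 5 (step 2): P = [2, 5];  Q = [1, 2]
  Insert 3 (step 3): P = [2, 3] / [5];  Q = [1, 2] / [3]
  Insert 7 (step 4): P = [2, 3, 7] / [5];  Q = [1, 2, 4] / [3]
  Insert 9 (step 5): P = [2, 3, 7, 9] / [5];  Q = [1, 2, 4, 5] / [3]
  Insert 4 (step 6): P = [2, 3, 4, 9] / [5, 7];  Q = [1, 2, 4, 5] / [3, 6]
  Insert 8 (step 7): P = [2, 3, 4, 8] / [5, 7, 9];  Q = [1, 2, 4, 5] / [3, 6, 7]
  Insert 1 (step 8): P = [1, 3, 4, 8] / [2, 7, 9] / [5];  Q = [1, 2, 4, 5] / [3, 6, 7] / [8]
  Insert 6 (step 9): P = [1, 3, 4, 6] / [2, 7, 8] / [5, 9];  Q = [1, 2, 4, 5] / [3, 6, 7] / [8, 9]
Final shape: (4, 3, 2).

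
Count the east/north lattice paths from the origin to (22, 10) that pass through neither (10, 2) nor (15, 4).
Number of paths = 51925380

Inclusion–exclusion. Total paths: C(32, 22) = 64512240. Through P₁: C(12, 10)·C(20, 12) = 8314020. Through P₂: C(19, 15)·C(13, 7) = 6651216. Since P₁ is strictly southwest of P₂, a monotone path through both must visit P₁ then P₂; paths through both = C(12, 10)·C(7, 5)·C(13, 7) = 2378376. Avoid both = 64512240 − 8314020 − 6651216 + 2378376 = 51925380.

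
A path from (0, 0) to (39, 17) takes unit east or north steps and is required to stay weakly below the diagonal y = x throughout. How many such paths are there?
Number of paths = 56348581901535

By the reflection principle (André's argument), the number of monotone paths to (39, 17) with n ≤ m that never go above y = x is C(56, 39) − C(56, 40) = 97997533741800 − 41648951840265 = 56348581901535.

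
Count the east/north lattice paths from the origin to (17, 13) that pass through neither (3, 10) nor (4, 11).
Number of paths = 119482105

Inclusion–exclusion. Total paths: C(30, 17) = 119759850. Through P₁: C(13, 3)·C(17, 14) = 194480. Through P₂: C(15, 4)·C(15, 13) = 143325. Since P₁ is strictly southwest of P₂, a monotone path through both must visit P₁ then P₂; paths through both = C(13, 3)·C(2, 1)·C(15, 13) = 60060. Avoid both = 119759850 − 194480 − 143325 + 60060 = 119482105.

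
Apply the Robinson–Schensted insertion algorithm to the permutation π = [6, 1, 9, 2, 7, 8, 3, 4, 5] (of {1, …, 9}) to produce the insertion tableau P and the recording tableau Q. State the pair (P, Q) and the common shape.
P = [1, 2, 3, 4, 5] / [6, 7, 8] / [9];  Q = [1, 3, 5, 6, 9] / [2, 4, 8] / [7];  common shape = (5, 3, 1)

Row-insert the values π_1, π_2, … into P one at a time, bumping the leftmost entry strictly greater than the inserted value down to the next row. The recording tableau Q records, in position (i, j), the step at which that cell was added to P.
  Insert 6 (step 1): P = [6];  Q = [1]
  Insert 1 (step 2): P = [1] / [6];  Q = [1] / [2]
  Insert 9 (step 3): P = [1, 9] / [6];  Q = [1, 3] / [2]
  Insert 2 (step 4): P = [1, 2] / [6, 9];  Q = [1, 3] / [2, 4]
  Insert 7 (step 5): P = [1, 2, 7] / [6, 9];  Q = [1, 3, 5] / [2, 4]
  Insert 8 (step 6): P = [1, 2, 7, 8] / [6, 9];  Q = [1, 3, 5, 6] / [2, 4]
  Insert 3 (step 7): P = [1, 2, 3, 8] / [6, 7] / [9];  Q = [1, 3, 5, 6] / [2, 4] / [7]
  Insert 4 (step 8): P = [1, 2, 3, 4] / [6, 7, 8] / [9];  Q = [1, 3, 5, 6] / [2, 4, 8] / [7]
  Insert 5 (step 9): P = [1, 2, 3, 4, 5] / [6, 7, 8] / [9];  Q = [1, 3, 5, 6, 9] / [2, 4, 8] / [7]
Final shape: (5, 3, 1).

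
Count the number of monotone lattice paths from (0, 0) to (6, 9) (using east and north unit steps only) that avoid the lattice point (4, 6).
Number of paths = 2905

Total paths from (0, 0) to (6, 9): C(15, 6) = 5005. Paths through (4, 6): (paths (0, 0) → (4, 6)) × (paths (4, 6) → (6, 9)) = C(10, 4) · C(5, 2) = 210 · 10 = 2100. Avoidance count = 5005 − 2100 = 2905.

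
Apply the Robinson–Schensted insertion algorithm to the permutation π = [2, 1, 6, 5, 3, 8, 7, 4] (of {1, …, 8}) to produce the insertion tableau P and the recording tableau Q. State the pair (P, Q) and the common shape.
P = [1, 3, 4] / [2, 5, 7] / [6, 8];  Q = [1, 3, 6] / [2, 4, 7] / [5, 8];  common shape = (3, 3, 2)

Row-insert the values π_1, π_2, … into P one at a time, bumping the leftmost entry strictly greater than the inserted value down to the next row. The recording tableau Q records, in position (i, j), the step at which that cell was added to P.
  Insert 2 (step 1): P = [2];  Q = [1]
  Insert 1 (step 2): P = [1] / [2];  Q = [1] / [2]
  Insert 6 (step 3): P = [1, 6] / [2];  Q = [1, 3] / [2]
  Insert 5 (step 4): P = [1, 5] / [2, 6];  Q = [1, 3] / [2, 4]
  Insert 3 (step 5): P = [1, 3] / [2, 5] / [6];  Q = [1, 3] / [2, 4] / [5]
  Insert 8 (step 6): P = [1, 3, 8] / [2, 5] / [6];  Q = [1, 3, 6] / [2, 4] / [5]
  Insert 7 (step 7): P = [1, 3, 7] / [2, 5, 8] / [6];  Q = [1, 3, 6] / [2, 4, 7] / [5]
  Insert 4 (step 8): P = [1, 3, 4] / [2, 5, 7] / [6, 8];  Q = [1, 3, 6] / [2, 4, 7] / [5, 8]
Final shape: (3, 3, 2).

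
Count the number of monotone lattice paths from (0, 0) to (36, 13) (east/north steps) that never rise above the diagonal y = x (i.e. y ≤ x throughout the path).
Number of paths = 170333048928

By the reflection principle (André's argument), the number of monotone paths to (36, 13) with n ≤ m that never go above y = x is C(49, 36) − C(49, 37) = 262596783764 − 92263734836 = 170333048928.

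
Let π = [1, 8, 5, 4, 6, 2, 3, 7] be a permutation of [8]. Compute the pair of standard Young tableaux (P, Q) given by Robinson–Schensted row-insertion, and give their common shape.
P = [1, 2, 3, 7] / [4, 6] / [5] / [8];  Q = [1, 2, 5, 8] / [3, 7] / [4] / [6];  common shape = (4, 2, 1, 1)

Row-insert the values π_1, π_2, … into P one at a time, bumping the leftmost entry strictly greater than the inserted value down to the next row. The recording tableau Q records, in position (i, j), the step at which that cell was added to P.
  Insert 1 (step 1): P = [1];  Q = [1]
  Insert 8 (step 2): P = [1, 8];  Q = [1, 2]
  Insert 5 (step 3): P = [1, 5] / [8];  Q = [1, 2] / [3]
  Insert 4 (step 4): P = [1, 4] / [5] / [8];  Q = [1, 2] / [3] / [4]
  Insert 6 (step 5): P = [1, 4, 6] / [5] / [8];  Q = [1, 2, 5] / [3] / [4]
  Insert 2 (step 6): P = [1, 2, 6] / [4] / [5] / [8];  Q = [1, 2, 5] / [3] / [4] / [6]
  Insert 3 (step 7): P = [1, 2, 3] / [4, 6] / [5] / [8];  Q = [1, 2, 5] / [3, 7] / [4] / [6]
  Insert 7 (step 8): P = [1, 2, 3, 7] / [4, 6] / [5] / [8];  Q = [1, 2, 5, 8] / [3, 7] / [4] / [6]
Final shape: (4, 2, 1, 1).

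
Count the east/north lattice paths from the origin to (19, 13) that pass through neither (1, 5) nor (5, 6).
Number of paths = 287766990

Inclusion–exclusion. Total paths: C(32, 19) = 347373600. Through P₁: C(6, 1)·C(26, 18) = 9373650. Through P₂: C(11, 5)·C(21, 14) = 53721360. Since P₁ is strictly southwest of P₂, a monotone path through both must visit P₁ then P₂; paths through both = C(6, 1)·C(5, 4)·C(21, 14) = 3488400. Avoid both = 347373600 − 9373650 − 53721360 + 3488400 = 287766990.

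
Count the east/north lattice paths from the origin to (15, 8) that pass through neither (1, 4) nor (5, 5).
Number of paths = 410092

Inclusion–exclusion. Total paths: C(23, 15) = 490314. Through P₁: C(5, 1)·C(18, 14) = 15300. Through P₂: C(10, 5)·C(13, 10) = 72072. Since P₁ is strictly southwest of P₂, a monotone path through both must visit P₁ then P₂; paths through both = C(5, 1)·C(5, 4)·C(13, 10) = 7150. Avoid both = 490314 − 15300 − 72072 + 7150 = 410092.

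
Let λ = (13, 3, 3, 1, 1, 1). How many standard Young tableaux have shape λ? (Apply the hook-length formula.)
# SYT of shape (13, 3, 3, 1, 1, 1) = 31266400

Hook-length formula: f^λ = n! / Π hook(c), product over all cells c of the Young diagram. For λ = (13, 3, 3, 1, 1, 1), n = 22 boxes. Hook lengths by row (left-to-right, top-to-bottom): [18, 14, 13, 10, 9, 8, 7, 6, 5, 4, 3, 2, 1]; [7, 3, 2]; [6, 2, 1]; [3]; [2]; [1]. Product of hooks = 35949157171200. So f^λ = 22! / 35949157171200 = 1124000727777607680000 / 35949157171200 = 31266400.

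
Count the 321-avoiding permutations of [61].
C_61 = 6182127958584855650487080847216336

These 321-avoiding permutations are counted by the Catalan number C_n = (1/(n + 1)) · C(2n, n). For n = 61: C_61 = (1/62) · C(122, 61) = 383291933432261050330199012527412832/62 = 6182127958584855650487080847216336.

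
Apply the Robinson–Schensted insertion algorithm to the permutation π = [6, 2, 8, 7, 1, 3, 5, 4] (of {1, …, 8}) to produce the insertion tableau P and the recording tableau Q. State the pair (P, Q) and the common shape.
P = [1, 3, 4] / [2, 5] / [6, 7] / [8];  Q = [1, 3, 7] / [2, 4] / [5, 6] / [8];  common shape = (3, 2, 2, 1)

Row-insert the values π_1, π_2, … into P one at a time, bumping the leftmost entry strictly greater than the inserted value down to the next row. The recording tableau Q records, in position (i, j), the step at which that cell was added to P.
  Insert 6 (step 1): P = [6];  Q = [1]
  Insert 2 (step 2): P = [2] / [6];  Q = [1] / [2]
  Insert 8 (step 3): P = [2, 8] / [6];  Q = [1, 3] / [2]
  Insert 7 (step 4): P = [2, 7] / [6, 8];  Q = [1, 3] / [2, 4]
  Insert 1 (step 5): P = [1, 7] / [2, 8] / [6];  Q = [1, 3] / [2, 4] / [5]
  Insert 3 (step 6): P = [1, 3] / [2, 7] / [6, 8];  Q = [1, 3] / [2, 4] / [5, 6]
  Insert 5 (step 7): P = [1, 3, 5] / [2, 7] / [6, 8];  Q = [1, 3, 7] / [2, 4] / [5, 6]
  Insert 4 (step 8): P = [1, 3, 4] / [2, 5] / [6, 7] / [8];  Q = [1, 3, 7] / [2, 4] / [5, 6] / [8]
Final shape: (3, 2, 2, 1).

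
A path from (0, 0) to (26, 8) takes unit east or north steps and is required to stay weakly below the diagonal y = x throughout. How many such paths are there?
Number of paths = 12776588

By the reflection principle (André's argument), the number of monotone paths to (26, 8) with n ≤ m that never go above y = x is C(34, 26) − C(34, 27) = 18156204 − 5379616 = 12776588.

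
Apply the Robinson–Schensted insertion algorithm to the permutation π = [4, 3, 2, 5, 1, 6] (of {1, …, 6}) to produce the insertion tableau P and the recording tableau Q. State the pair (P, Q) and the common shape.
P = [1, 5, 6] / [2] / [3] / [4];  Q = [1, 4, 6] / [2] / [3] / [5];  common shape = (3, 1, 1, 1)

Row-insert the values π_1, π_2, … into P one at a time, bumping the leftmost entry strictly greater than the inserted value down to the next row. The recording tableau Q records, in position (i, j), the step at which that cell was added to P.
  Insert 4 (step 1): P = [4];  Q = [1]
  Insert 3 (step 2): P = [3] / [4];  Q = [1] / [2]
  Insert 2 (step 3): P = [2] / [3] / [4];  Q = [1] / [2] / [3]
  Insert 5 (step 4): P = [2, 5] / [3] / [4];  Q = [1, 4] / [2] / [3]
  Insert 1 (step 5): P = [1, 5] / [2] / [3] / [4];  Q = [1, 4] / [2] / [3] / [5]
  Insert 6 (step 6): P = [1, 5, 6] / [2] / [3] / [4];  Q = [1, 4, 6] / [2] / [3] / [5]
Final shape: (3, 1, 1, 1).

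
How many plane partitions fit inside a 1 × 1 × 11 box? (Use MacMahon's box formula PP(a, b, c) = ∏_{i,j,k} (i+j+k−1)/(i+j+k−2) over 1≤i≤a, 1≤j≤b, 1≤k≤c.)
PP(1, 1, 11) = 12

Evaluate the triple product over i = 1..1, j = 1..1, k = 1..11. The factors are (2/1) · (3/2) · (4/3) · (5/4) · (6/5) · (7/6) · (8/7) · (9/8) · … (11 factors total). The numerators and denominators telescope so the product is an integer; carrying out the multiplication exactly gives PP(1, 1, 11) = 12.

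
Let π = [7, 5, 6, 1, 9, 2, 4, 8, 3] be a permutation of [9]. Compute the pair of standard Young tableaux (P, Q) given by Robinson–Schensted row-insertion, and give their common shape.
P = [1, 2, 3, 8] / [4, 6, 9] / [5] / [7];  Q = [1, 3, 5, 8] / [2, 6, 7] / [4] / [9];  common shape = (4, 3, 1, 1)

Row-insert the values π_1, π_2, … into P one at a time, bumping the leftmost entry strictly greater than the inserted value down to the next row. The recording tableau Q records, in position (i, j), the step at which that cell was added to P.
  Insert 7 (step 1): P = [7];  Q = [1]
  Insert 5 (step 2): P = [5] / [7];  Q = [1] / [2]
  Insert 6 (step 3): P = [5, 6] / [7];  Q = [1, 3] / [2]
  Insert 1 (step 4): P = [1, 6] / [5] / [7];  Q = [1, 3] / [2] / [4]
  Insert 9 (step 5): P = [1, 6, 9] / [5] / [7];  Q = [1, 3, 5] / [2] / [4]
  Insert 2 (step 6): P = [1, 2, 9] / [5, 6] / [7];  Q = [1, 3, 5] / [2, 6] / [4]
  Insert 4 (step 7): P = [1, 2, 4] / [5, 6, 9] / [7];  Q = [1, 3, 5] / [2, 6, 7] / [4]
  Insert 8 (step 8): P = [1, 2, 4, 8] / [5, 6, 9] / [7];  Q = [1, 3, 5, 8] / [2, 6, 7] / [4]
  Insert 3 (step 9): P = [1, 2, 3, 8] / [4, 6, 9] / [5] / [7];  Q = [1, 3, 5, 8] / [2, 6, 7] / [4] / [9]
Final shape: (4, 3, 1, 1).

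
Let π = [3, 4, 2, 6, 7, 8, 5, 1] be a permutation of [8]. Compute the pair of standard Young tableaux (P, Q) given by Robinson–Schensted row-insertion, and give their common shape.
P = [1, 4, 5, 7, 8] / [2, 6] / [3];  Q = [1, 2, 4, 5, 6] / [3, 7] / [8];  common shape = (5, 2, 1)

Row-insert the values π_1, π_2, … into P one at a time, bumping the leftmost entry strictly greater than the inserted value down to the next row. The recording tableau Q records, in position (i, j), the step at which that cell was added to P.
  Insert 3 (step 1): P = [3];  Q = [1]
  Insert 4 (step 2): P = [3, 4];  Q = [1, 2]
  Insert 2 (step 3): P = [2, 4] / [3];  Q = [1, 2] / [3]
  Insert 6 (step 4): P = [2, 4, 6] / [3];  Q = [1, 2, 4] / [3]
  Insert 7 (step 5): P = [2, 4, 6, 7] / [3];  Q = [1, 2, 4, 5] / [3]
  Insert 8 (step 6): P = [2, 4, 6, 7, 8] / [3];  Q = [1, 2, 4, 5, 6] / [3]
  Insert 5 (step 7): P = [2, 4, 5, 7, 8] / [3, 6];  Q = [1, 2, 4, 5, 6] / [3, 7]
  Insert 1 (step 8): P = [1, 4, 5, 7, 8] / [2, 6] / [3];  Q = [1, 2, 4, 5, 6] / [3, 7] / [8]
Final shape: (5, 2, 1).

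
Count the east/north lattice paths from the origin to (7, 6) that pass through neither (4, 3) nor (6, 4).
Number of paths = 701

Inclusion–exclusion. Total paths: C(13, 7) = 1716. Through P₁: C(7, 4)·C(6, 3) = 700. Through P₂: C(10, 6)·C(3, 1) = 630. Since P₁ is strictly southwest of P₂, a monotone path through both must visit P₁ then P₂; paths through both = C(7, 4)·C(3, 2)·C(3, 1) = 315. Avoid both = 1716 − 700 − 630 + 315 = 701.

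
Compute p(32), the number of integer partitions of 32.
p(32) = 8349

Compute p(n) via the recurrence p(n, m) = p(n, m−1) + p(n−m, m), where p(n, m) counts partitions of n with all parts ≤ m and p(n) = p(n, n). The base cases are p(0, m) = 1 and p(n, 0) = 0 for n > 0. Filling the table yields p(32) = 8349. (Euler's pentagonal recurrence is an alternative.)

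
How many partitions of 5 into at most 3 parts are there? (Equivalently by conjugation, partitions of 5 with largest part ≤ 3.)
p(5, parts ≤ 3) = 5

Partitions of 5 with all parts ≤ 3: 3+2, 3+1+1, 2+2+1, 2+1+1+1, 1+1+1+1+1. Count = 5.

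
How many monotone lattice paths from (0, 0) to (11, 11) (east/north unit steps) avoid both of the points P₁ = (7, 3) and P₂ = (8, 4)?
Number of paths = 615432

Inclusion–exclusion. Total paths: C(22, 11) = 705432. Through P₁: C(10, 7)·C(12, 4) = 59400. Through P₂: C(12, 8)·C(10, 3) = 59400. Since P₁ is strictly southwest of P₂, a monotone path through both must visit P₁ then P₂; paths through both = C(10, 7)·C(2, 1)·C(10, 3) = 28800. Avoid both = 705432 − 59400 − 59400 + 28800 = 615432.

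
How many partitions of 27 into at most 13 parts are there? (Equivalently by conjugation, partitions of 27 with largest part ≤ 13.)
p(27, parts ≤ 13) = 2637

Use the recurrence p(n, m) = p(n, m−1) + p(n−m, m): either the largest part is < m (count p(n, m−1)) or the largest part is exactly m (remove one copy of m, count p(n−m, m)). With p(0, ·) = 1 this gives p(27, parts ≤ 13) = 2637. (By conjugating Young diagrams, this also counts partitions of 27 into at most 13 parts.)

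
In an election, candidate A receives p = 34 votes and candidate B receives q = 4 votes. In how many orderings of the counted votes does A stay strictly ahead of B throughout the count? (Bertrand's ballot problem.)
Strict-lead orderings = 58275

Total orderings of the 38 votes with 34 for A: C(38, 34) = 73815. By the Bertrand ballot formula (Cycle Lemma / reflection principle), the number of orderings in which A is strictly ahead of B throughout is (p − q)/(p + q) · C(p + q, p) = (34 − 4)/(34 + 4) · 73815 = 58275.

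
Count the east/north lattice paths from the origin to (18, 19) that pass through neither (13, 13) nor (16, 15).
Number of paths = 9919541775

Inclusion–exclusion. Total paths: C(37, 18) = 17672631900. Through P₁: C(26, 13)·C(11, 5) = 4805077200. Through P₂: C(31, 16)·C(6, 2) = 4508102925. Since P₁ is strictly southwest of P₂, a monotone path through both must visit P₁ then P₂; paths through both = C(26, 13)·C(5, 3)·C(6, 2) = 1560090000. Avoid both = 17672631900 − 4805077200 − 4508102925 + 1560090000 = 9919541775.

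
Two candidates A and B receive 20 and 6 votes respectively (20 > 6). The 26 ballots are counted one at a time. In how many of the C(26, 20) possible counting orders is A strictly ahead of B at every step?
Strict-lead orderings = 123970

Total orderings of the 26 votes with 20 for A: C(26, 20) = 230230. By the Bertrand ballot formula (Cycle Lemma / reflection principle), the number of orderings in which A is strictly ahead of B throughout is (p − q)/(p + q) · C(p + q, p) = (20 − 6)/(20 + 6) · 230230 = 123970.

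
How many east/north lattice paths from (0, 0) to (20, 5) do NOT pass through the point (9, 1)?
Number of paths = 39480

Total paths from (0, 0) to (20, 5): C(25, 20) = 53130. Paths through (9, 1): (paths (0, 0) → (9, 1)) × (paths (9, 1) → (20, 5)) = C(10, 9) · C(15, 11) = 10 · 1365 = 13650. Avoidance count = 53130 − 13650 = 39480.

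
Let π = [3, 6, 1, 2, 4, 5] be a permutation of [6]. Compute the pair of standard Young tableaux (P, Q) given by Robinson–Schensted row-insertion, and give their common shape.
P = [1, 2, 4, 5] / [3, 6];  Q = [1, 2, 5, 6] / [3, 4];  common shape = (4, 2)

Row-insert the values π_1, π_2, … into P one at a time, bumping the leftmost entry strictly greater than the inserted value down to the next row. The recording tableau Q records, in position (i, j), the step at which that cell was added to P.
  Insert 3 (step 1): P = [3];  Q = [1]
  Insert 6 (step 2): P = [3, 6];  Q = [1, 2]
  Insert 1 (step 3): P = [1, 6] / [3];  Q = [1, 2] / [3]
  Insert 2 (step 4): P = [1, 2] / [3, 6];  Q = [1, 2] / [3, 4]
  Insert 4 (step 5): P = [1, 2, 4] / [3, 6];  Q = [1, 2, 5] / [3, 4]
  Insert 5 (step 6): P = [1, 2, 4, 5] / [3, 6];  Q = [1, 2, 5, 6] / [3, 4]
Final shape: (4, 2).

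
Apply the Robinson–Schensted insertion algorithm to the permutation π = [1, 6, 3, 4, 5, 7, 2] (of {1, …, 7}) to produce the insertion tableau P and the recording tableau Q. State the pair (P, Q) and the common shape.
P = [1, 2, 4, 5, 7] / [3] / [6];  Q = [1, 2, 4, 5, 6] / [3] / [7];  common shape = (5, 1, 1)

Row-insert the values π_1, π_2, … into P one at a time, bumping the leftmost entry strictly greater than the inserted value down to the next row. The recording tableau Q records, in position (i, j), the step at which that cell was added to P.
  Insert 1 (step 1): P = [1];  Q = [1]
  Insert 6 (step 2): P = [1, 6];  Q = [1, 2]
  Insert 3 (step 3): P = [1, 3] / [6];  Q = [1, 2] / [3]
  Insert 4 (step 4): P = [1, 3, 4] / [6];  Q = [1, 2, 4] / [3]
  Insert 5 (step 5): P = [1, 3, 4, 5] / [6];  Q = [1, 2, 4, 5] / [3]
  Insert 7 (step 6): P = [1, 3, 4, 5, 7] / [6];  Q = [1, 2, 4, 5, 6] / [3]
  Insert 2 (step 7): P = [1, 2, 4, 5, 7] / [3] / [6];  Q = [1, 2, 4, 5, 6] / [3] / [7]
Final shape: (5, 1, 1).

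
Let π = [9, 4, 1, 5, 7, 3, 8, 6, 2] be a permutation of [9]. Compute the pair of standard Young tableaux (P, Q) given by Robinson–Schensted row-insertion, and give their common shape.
P = [1, 2, 6, 8] / [3, 5, 7] / [4] / [9];  Q = [1, 4, 5, 7] / [2, 6, 8] / [3] / [9];  common shape = (4, 3, 1, 1)

Row-insert the values π_1, π_2, … into P one at a time, bumping the leftmost entry strictly greater than the inserted value down to the next row. The recording tableau Q records, in position (i, j), the step at which that cell was added to P.
  Insert 9 (step 1): P = [9];  Q = [1]
  Insert 4 (step 2): P = [4] / [9];  Q = [1] / [2]
  Insert 1 (step 3): P = [1] / [4] / [9];  Q = [1] / [2] / [3]
  Insert 5 (step 4): P = [1, 5] / [4] / [9];  Q = [1, 4] / [2] / [3]
  Insert 7 (step 5): P = [1, 5, 7] / [4] / [9];  Q = [1, 4, 5] / [2] / [3]
  Insert 3 (step 6): P = [1, 3, 7] / [4, 5] / [9];  Q = [1, 4, 5] / [2, 6] / [3]
  Insert 8 (step 7): P = [1, 3, 7, 8] / [4, 5] / [9];  Q = [1, 4, 5, 7] / [2, 6] / [3]
  Insert 6 (step 8): P = [1, 3, 6, 8] / [4, 5, 7] / [9];  Q = [1, 4, 5, 7] / [2, 6, 8] / [3]
  Insert 2 (step 9): P = [1, 2, 6, 8] / [3, 5, 7] / [4] / [9];  Q = [1, 4, 5, 7] / [2, 6, 8] / [3] / [9]
Final shape: (4, 3, 1, 1).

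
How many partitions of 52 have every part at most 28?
p(52, parts ≤ 28) = 275826

Use the recurrence p(n, m) = p(n, m−1) + p(n−m, m): either the largest part is < m (count p(n, m−1)) or the largest part is exactly m (remove one copy of m, count p(n−m, m)). With p(0, ·) = 1 this gives p(52, parts ≤ 28) = 275826. (By conjugating Young diagrams, this also counts partitions of 52 into at most 28 parts.)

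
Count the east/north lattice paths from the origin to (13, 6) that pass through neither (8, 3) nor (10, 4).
Number of paths = 12832

Inclusion–exclusion. Total paths: C(19, 13) = 27132. Through P₁: C(11, 8)·C(8, 5) = 9240. Through P₂: C(14, 10)·C(5, 3) = 10010. Since P₁ is strictly southwest of P₂, a monotone path through both must visit P₁ then P₂; paths through both = C(11, 8)·C(3, 2)·C(5, 3) = 4950. Avoid both = 27132 − 9240 − 10010 + 4950 = 12832.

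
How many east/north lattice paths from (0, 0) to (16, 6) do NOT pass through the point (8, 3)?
Number of paths = 47388

Total paths from (0, 0) to (16, 6): C(22, 16) = 74613. Paths through (8, 3): (paths (0, 0) → (8, 3)) × (paths (8, 3) → (16, 6)) = C(11, 8) · C(11, 8) = 165 · 165 = 27225. Avoidance count = 74613 − 27225 = 47388.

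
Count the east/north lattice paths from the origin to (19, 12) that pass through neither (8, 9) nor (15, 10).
Number of paths = 86157485

Inclusion–exclusion. Total paths: C(31, 19) = 141120525. Through P₁: C(17, 8)·C(14, 11) = 8848840. Through P₂: C(25, 15)·C(6, 4) = 49031400. Since P₁ is strictly southwest of P₂, a monotone path through both must visit P₁ then P₂; paths through both = C(17, 8)·C(8, 7)·C(6, 4) = 2917200. Avoid both = 141120525 − 8848840 − 49031400 + 2917200 = 86157485.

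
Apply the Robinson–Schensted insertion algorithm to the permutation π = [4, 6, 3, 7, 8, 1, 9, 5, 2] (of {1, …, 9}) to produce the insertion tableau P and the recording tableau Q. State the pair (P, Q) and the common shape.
P = [1, 2, 7, 8, 9] / [3, 5] / [4, 6];  Q = [1, 2, 4, 5, 7] / [3, 8] / [6, 9];  common shape = (5, 2, 2)

Row-insert the values π_1, π_2, … into P one at a time, bumping the leftmost entry strictly greater than the inserted value down to the next row. The recording tableau Q records, in position (i, j), the step at which that cell was added to P.
  Insert 4 (step 1): P = [4];  Q = [1]
  Insert 6 (step 2): P = [4, 6];  Q = [1, 2]
  Insert 3 (step 3): P = [3, 6] / [4];  Q = [1, 2] / [3]
  Insert 7 (step 4): P = [3, 6, 7] / [4];  Q = [1, 2, 4] / [3]
  Insert 8 (step 5): P = [3, 6, 7, 8] / [4];  Q = [1, 2, 4, 5] / [3]
  Insert 1 (step 6): P = [1, 6, 7, 8] / [3] / [4];  Q = [1, 2, 4, 5] / [3] / [6]
  Insert 9 (step 7): P = [1, 6, 7, 8, 9] / [3] / [4];  Q = [1, 2, 4, 5, 7] / [3] / [6]
  Insert 5 (step 8): P = [1, 5, 7, 8, 9] / [3, 6] / [4];  Q = [1, 2, 4, 5, 7] / [3, 8] / [6]
  Insert 2 (step 9): P = [1, 2, 7, 8, 9] / [3, 5] / [4, 6];  Q = [1, 2, 4, 5, 7] / [3, 8] / [6, 9]
Final shape: (5, 2, 2).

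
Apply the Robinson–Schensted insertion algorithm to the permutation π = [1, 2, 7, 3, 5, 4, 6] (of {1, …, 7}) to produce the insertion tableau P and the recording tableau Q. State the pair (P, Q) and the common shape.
P = [1, 2, 3, 4, 6] / [5] / [7];  Q = [1, 2, 3, 5, 7] / [4] / [6];  common shape = (5, 1, 1)

Row-insert the values π_1, π_2, … into P one at a time, bumping the leftmost entry strictly greater than the inserted value down to the next row. The recording tableau Q records, in position (i, j), the step at which that cell was added to P.
  Insert 1 (step 1): P = [1];  Q = [1]
  Insert 2 (step 2): P = [1, 2];  Q = [1, 2]
  Insert 7 (step 3): P = [1, 2, 7];  Q = [1, 2, 3]
  Insert 3 (step 4): P = [1, 2, 3] / [7];  Q = [1, 2, 3] / [4]
  Insert 5 (step 5): P = [1, 2, 3, 5] / [7];  Q = [1, 2, 3, 5] / [4]
  Insert 4 (step 6): P = [1, 2, 3, 4] / [5] / [7];  Q = [1, 2, 3, 5] / [4] / [6]
  Insert 6 (step 7): P = [1, 2, 3, 4, 6] / [5] / [7];  Q = [1, 2, 3, 5, 7] / [4] / [6]
Final shape: (5, 1, 1).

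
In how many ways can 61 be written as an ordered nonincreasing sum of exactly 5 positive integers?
p(61, 5 parts) = 5608

Partitions of n into exactly k parts are in bijection with partitions of n − k into at most k parts (subtract 1 from each part). So p(61, exactly 5) = p(56, parts ≤ 5). Computing via the recurrence p(m, j) = p(m, j−1) + p(m−j, j) gives 5608.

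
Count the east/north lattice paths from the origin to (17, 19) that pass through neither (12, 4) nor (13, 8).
Number of paths = 8303936970

Inclusion–exclusion. Total paths: C(36, 17) = 8597496600. Through P₁: C(16, 12)·C(20, 5) = 28217280. Through P₂: C(21, 13)·C(15, 4) = 277763850. Since P₁ is strictly southwest of P₂, a monotone path through both must visit P₁ then P₂; paths through both = C(16, 12)·C(5, 1)·C(15, 4) = 12421500. Avoid both = 8597496600 − 28217280 − 277763850 + 12421500 = 8303936970.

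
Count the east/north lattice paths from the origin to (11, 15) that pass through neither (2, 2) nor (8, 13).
Number of paths = 3449300

Inclusion–exclusion. Total paths: C(26, 11) = 7726160. Through P₁: C(4, 2)·C(22, 9) = 2984520. Through P₂: C(21, 8)·C(5, 3) = 2034900. Since P₁ is strictly southwest of P₂, a monotone path through both must visit P₁ then P₂; paths through both = C(4, 2)·C(17, 6)·C(5, 3) = 742560. Avoid both = 7726160 − 2984520 − 2034900 + 742560 = 3449300.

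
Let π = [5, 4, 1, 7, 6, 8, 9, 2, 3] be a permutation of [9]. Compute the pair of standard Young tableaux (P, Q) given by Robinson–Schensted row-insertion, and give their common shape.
P = [1, 2, 3, 9] / [4, 6, 8] / [5, 7];  Q = [1, 4, 6, 7] / [2, 5, 9] / [3, 8];  common shape = (4, 3, 2)

Row-insert the values π_1, π_2, … into P one at a time, bumping the leftmost entry strictly greater than the inserted value down to the next row. The recording tableau Q records, in position (i, j), the step at which that cell was added to P.
  Insert 5 (step 1): P = [5];  Q = [1]
  Insert 4 (step 2): P = [4] / [5];  Q = [1] / [2]
  Insert 1 (step 3): P = [1] / [4] / [5];  Q = [1] / [2] / [3]
  Insert 7 (step 4): P = [1, 7] / [4] / [5];  Q = [1, 4] / [2] / [3]
  Insert 6 (step 5): P = [1, 6] / [4, 7] / [5];  Q = [1, 4] / [2, 5] / [3]
  Insert 8 (step 6): P = [1, 6, 8] / [4, 7] / [5];  Q = [1, 4, 6] / [2, 5] / [3]
  Insert 9 (step 7): P = [1, 6, 8, 9] / [4, 7] / [5];  Q = [1, 4, 6, 7] / [2, 5] / [3]
  Insert 2 (step 8): P = [1, 2, 8, 9] / [4, 6] / [5, 7];  Q = [1, 4, 6, 7] / [2, 5] / [3, 8]
  Insert 3 (step 9): P = [1, 2, 3, 9] / [4, 6, 8] / [5, 7];  Q = [1, 4, 6, 7] / [2, 5, 9] / [3, 8]
Final shape: (4, 3, 2).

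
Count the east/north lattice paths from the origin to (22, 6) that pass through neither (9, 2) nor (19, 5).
Number of paths = 138744

Inclusion–exclusion. Total paths: C(28, 22) = 376740. Through P₁: C(11, 9)·C(17, 13) = 130900. Through P₂: C(24, 19)·C(4, 3) = 170016. Since P₁ is strictly southwest of P₂, a monotone path through both must visit P₁ then P₂; paths through both = C(11, 9)·C(13, 10)·C(4, 3) = 62920. Avoid both = 376740 − 130900 − 170016 + 62920 = 138744.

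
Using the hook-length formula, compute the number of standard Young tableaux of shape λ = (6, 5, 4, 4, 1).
# SYT of shape (6, 5, 4, 4, 1) = 58198140

Hook-length formula: f^λ = n! / Π hook(c), product over all cells c of the Young diagram. For λ = (6, 5, 4, 4, 1), n = 20 boxes. Hook lengths by row (left-to-right, top-to-bottom): [10, 8, 7, 6, 3, 1]; [8, 6, 5, 4, 1]; [6, 4, 3, 2]; [5, 3, 2, 1]; [1]. Product of hooks = 41803776000. So f^λ = 20! / 41803776000 = 2432902008176640000 / 41803776000 = 58198140.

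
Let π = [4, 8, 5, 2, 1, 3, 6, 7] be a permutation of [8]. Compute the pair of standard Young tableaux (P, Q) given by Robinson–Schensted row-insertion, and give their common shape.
P = [1, 3, 6, 7] / [2, 5] / [4] / [8];  Q = [1, 2, 7, 8] / [3, 6] / [4] / [5];  common shape = (4, 2, 1, 1)

Row-insert the values π_1, π_2, … into P one at a time, bumping the leftmost entry strictly greater than the inserted value down to the next row. The recording tableau Q records, in position (i, j), the step at which that cell was added to P.
  Insert 4 (step 1): P = [4];  Q = [1]
  Insert 8 (step 2): P = [4, 8];  Q = [1, 2]
  Insert 5 (step 3): P = [4, 5] / [8];  Q = [1, 2] / [3]
  Insert 2 (step 4): P = [2, 5] / [4] / [8];  Q = [1, 2] / [3] / [4]
  Insert 1 (step 5): P = [1, 5] / [2] / [4] / [8];  Q = [1, 2] / [3] / [4] / [5]
  Insert 3 (step 6): P = [1, 3] / [2, 5] / [4] / [8];  Q = [1, 2] / [3, 6] / [4] / [5]
  Insert 6 (step 7): P = [1, 3, 6] / [2, 5] / [4] / [8];  Q = [1, 2, 7] / [3, 6] / [4] / [5]
  Insert 7 (step 8): P = [1, 3, 6, 7] / [2, 5] / [4] / [8];  Q = [1, 2, 7, 8] / [3, 6] / [4] / [5]
Final shape: (4, 2, 1, 1).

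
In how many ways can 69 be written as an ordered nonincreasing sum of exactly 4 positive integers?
p(69, 4 parts) = 2376

Partitions of n into exactly k parts are in bijection with partitions of n − k into at most k parts (subtract 1 from each part). So p(69, exactly 4) = p(65, parts ≤ 4). Computing via the recurrence p(m, j) = p(m, j−1) + p(m−j, j) gives 2376.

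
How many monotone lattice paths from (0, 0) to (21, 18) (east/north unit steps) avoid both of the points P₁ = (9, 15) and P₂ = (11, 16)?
Number of paths = 61162614392

Inclusion–exclusion. Total paths: C(39, 21) = 62359143990. Through P₁: C(24, 9)·C(15, 12) = 594914320. Through P₂: C(27, 11)·C(12, 10) = 860501070. Since P₁ is strictly southwest of P₂, a monotone path through both must visit P₁ then P₂; paths through both = C(24, 9)·C(3, 2)·C(12, 10) = 258885792. Avoid both = 62359143990 − 594914320 − 860501070 + 258885792 = 61162614392.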